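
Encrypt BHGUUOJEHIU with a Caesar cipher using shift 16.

RXWKKEZUXYK

B(1): 1+16=17 → R
H(7): 7+16=23 → X
G(6): 6+16=22 → W
U(20): 20+16=36≡10 → K
U(20): 20+16=36≡10 → K
O(14): 14+16=30≡4 → E
J(9): 9+16=25 → Z
E(4): 4+16=20 → U
H(7): 7+16=23 → X
I(8): 8+16=24 → Y
U(20): 20+16=36≡10 → K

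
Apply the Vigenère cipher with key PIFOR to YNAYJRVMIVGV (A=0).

Repeat the key across the message: PIFORPIFORPI
Y(24)+P(15): 39≡13 → N
N(13)+I(8): 21 → V
A(0)+F(5): 5 → F
Y(24)+O(14): 38≡12 → M
J(9)+R(17): 26≡0 → A
R(17)+P(15): 32≡6 → G
V(21)+I(8): 29≡3 → D
M(12)+F(5): 17 → R
I(8)+O(14): 22 → W
V(21)+R(17): 38≡12 → M
G(6)+P(15): 21 → V
V(21)+I(8): 29≡3 → D

NVFMAGDRWMVD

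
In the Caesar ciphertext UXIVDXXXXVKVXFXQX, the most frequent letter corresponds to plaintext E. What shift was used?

19

The most frequent ciphertext letter is X (appears 8 times).
X is position 23; E is position 4.
Shift = 19.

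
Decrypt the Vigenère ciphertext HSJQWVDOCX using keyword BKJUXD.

Repeat the key across the ciphertext: BKJUXDBKJU
H(7)−B(1): 6 → G
S(18)−K(10): 8 → I
J(9)−J(9): 0 → A
Q(16)−U(20): -4≡22 → W
W(22)−X(23): -1≡25 → Z
V(21)−D(3): 18 → S
D(3)−B(1): 2 → C
O(14)−K(10): 4 → E
C(2)−J(9): -7≡19 → T
X(23)−U(20): 3 → D

GIAWZSCETD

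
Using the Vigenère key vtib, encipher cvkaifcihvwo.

xosbdykjcoep

Repeat the key across the message: vtibvtibvtib
c(2)+v(21): 23 → x
v(21)+t(19): 40≡14 → o
k(10)+i(8): 18 → s
a(0)+b(1): 1 → b
i(8)+v(21): 29≡3 → d
f(5)+t(19): 24 → y
c(2)+i(8): 10 → k
i(8)+b(1): 9 → j
h(7)+v(21): 28≡2 → c
v(21)+t(19): 40≡14 → o
w(22)+i(8): 30≡4 → e
o(14)+b(1): 15 → p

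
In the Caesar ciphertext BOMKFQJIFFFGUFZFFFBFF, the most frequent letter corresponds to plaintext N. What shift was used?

The most frequent ciphertext letter is F (appears 10 times).
F is position 5; N is position 13.
Shift = -8≡18.

18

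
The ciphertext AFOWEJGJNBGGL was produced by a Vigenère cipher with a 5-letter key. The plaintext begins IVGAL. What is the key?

Subtract each crib letter from the matching ciphertext letter (mod 26):
A(0)−I(8)=-8≡18 → S
F(5)−V(21)=-16≡10 → K
O(14)−G(6)=8 → I
W(22)−A(0)=22 → W
E(4)−L(11)=-7≡19 → T

SKIWT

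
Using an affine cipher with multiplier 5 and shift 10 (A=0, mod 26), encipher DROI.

ZRCY

D(3): 5·3+10=25 → Z
R(17): 5·17+10=95≡17 → R
O(14): 5·14+10=80≡2 → C
I(8): 5·8+10=50≡24 → Y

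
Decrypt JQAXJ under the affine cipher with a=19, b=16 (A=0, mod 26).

BAGZB

The inverse of 19 mod 26 is 11, since 19·11=209≡1. Apply D(y)=11·(y−16) mod 26:
J(9): 11·(9−16)=-77≡1 → B
Q(16): 11·(16−16)=0 → A
A(0): 11·(0−16)=-176≡6 → G
X(23): 11·(23−16)=77≡25 → Z
J(9): 11·(9−16)=-77≡1 → B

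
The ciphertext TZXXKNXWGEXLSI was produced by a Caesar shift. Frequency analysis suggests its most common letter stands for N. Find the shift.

10

The most frequent ciphertext letter is X (appears 4 times).
X is position 23; N is position 13.
Shift = 10.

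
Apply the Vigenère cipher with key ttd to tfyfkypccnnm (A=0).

Repeat the key across the message: ttdttdttdttd
t(19)+t(19): 38≡12 → m
f(5)+t(19): 24 → y
y(24)+d(3): 27≡1 → b
f(5)+t(19): 24 → y
k(10)+t(19): 29≡3 → d
y(24)+d(3): 27≡1 → b
p(15)+t(19): 34≡8 → i
c(2)+t(19): 21 → v
c(2)+d(3): 5 → f
n(13)+t(19): 32≡6 → g
n(13)+t(19): 32≡6 → g
m(12)+d(3): 15 → p

mybydbivfggp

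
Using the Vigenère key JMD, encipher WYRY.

FKUH

Repeat the key across the message: JMDJ
W(22)+J(9): 31≡5 → F
Y(24)+M(12): 36≡10 → K
R(17)+D(3): 20 → U
Y(24)+J(9): 33≡7 → H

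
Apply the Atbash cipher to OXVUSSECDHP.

O(14) → L(11)
X(23) → C(2)
V(21) → E(4)
U(20) → F(5)
S(18) → H(7)
S(18) → H(7)
E(4) → V(21)
C(2) → X(23)
D(3) → W(22)
H(7) → S(18)
P(15) → K(10)

LCEFHHVXWSK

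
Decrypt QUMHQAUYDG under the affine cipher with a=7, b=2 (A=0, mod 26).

The inverse of 7 mod 26 is 15, since 7·15=105≡1. Apply D(y)=15·(y−2) mod 26:
Q(16): 15·(16−2)=210≡2 → C
U(20): 15·(20−2)=270≡10 → K
M(12): 15·(12−2)=150≡20 → U
H(7): 15·(7−2)=75≡23 → X
Q(16): 15·(16−2)=210≡2 → C
A(0): 15·(0−2)=-30≡22 → W
U(20): 15·(20−2)=270≡10 → K
Y(24): 15·(24−2)=330≡18 → S
D(3): 15·(3−2)=15 → P
G(6): 15·(6−2)=60≡8 → I

CKUXCWKSPI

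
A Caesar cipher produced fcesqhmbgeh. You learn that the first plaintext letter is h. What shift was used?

From the crib: f(5)−h(7)=-2≡24, so the shift is 24.

24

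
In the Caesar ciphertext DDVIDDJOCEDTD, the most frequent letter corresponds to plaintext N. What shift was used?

16

The most frequent ciphertext letter is D (appears 6 times).
D is position 3; N is position 13.
Shift = -10≡16.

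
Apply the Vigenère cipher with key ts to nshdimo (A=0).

gkavbeh

Repeat the key across the message: tststst
n(13)+t(19): 32≡6 → g
s(18)+s(18): 36≡10 → k
h(7)+t(19): 26≡0 → a
d(3)+s(18): 21 → v
i(8)+t(19): 27≡1 → b
m(12)+s(18): 30≡4 → e
o(14)+t(19): 33≡7 → h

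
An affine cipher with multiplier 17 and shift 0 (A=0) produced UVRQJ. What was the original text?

SPBEZ

The inverse of 17 mod 26 is 23, since 17·23=391≡1. Apply D(y)=23·(y−0) mod 26:
U(20): 23·(20−0)=460≡18 → S
V(21): 23·(21−0)=483≡15 → P
R(17): 23·(17−0)=391≡1 → B
Q(16): 23·(16−0)=368≡4 → E
J(9): 23·(9−0)=207≡25 → Z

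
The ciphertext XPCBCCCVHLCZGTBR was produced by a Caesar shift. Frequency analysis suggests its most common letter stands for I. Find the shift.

The most frequent ciphertext letter is C (appears 5 times).
C is position 2; I is position 8.
Shift = -6≡20.

20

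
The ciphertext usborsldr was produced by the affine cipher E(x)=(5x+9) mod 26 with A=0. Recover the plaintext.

The inverse of 5 mod 26 is 21, since 5·21=105≡1. Apply D(y)=21·(y−9) mod 26:
u(20): 21·(20−9)=231≡23 → x
s(18): 21·(18−9)=189≡7 → h
b(1): 21·(1−9)=-168≡14 → o
o(14): 21·(14−9)=105≡1 → b
r(17): 21·(17−9)=168≡12 → m
s(18): 21·(18−9)=189≡7 → h
l(11): 21·(11−9)=42≡16 → q
d(3): 21·(3−9)=-126≡4 → e
r(17): 21·(17−9)=168≡12 → m

xhobmhqem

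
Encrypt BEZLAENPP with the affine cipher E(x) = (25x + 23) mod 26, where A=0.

B(1): 25·1+23=48≡22 → W
E(4): 25·4+23=123≡19 → T
Z(25): 25·25+23=648≡24 → Y
L(11): 25·11+23=298≡12 → M
A(0): 25·0+23=23 → X
E(4): 25·4+23=123≡19 → T
N(13): 25·13+23=348≡10 → K
P(15): 25·15+23=398≡8 → I
P(15): 25·15+23=398≡8 → I

WTYMXTKII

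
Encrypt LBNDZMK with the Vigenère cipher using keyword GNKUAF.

Repeat the key across the message: GNKUAFG
L(11)+G(6): 17 → R
B(1)+N(13): 14 → O
N(13)+K(10): 23 → X
D(3)+U(20): 23 → X
Z(25)+A(0): 25 → Z
M(12)+F(5): 17 → R
K(10)+G(6): 16 → Q

ROXXZRQ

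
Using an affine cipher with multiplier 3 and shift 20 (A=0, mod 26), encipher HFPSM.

PJNWE

H(7): 3·7+20=41≡15 → P
F(5): 3·5+20=35≡9 → J
P(15): 3·15+20=65≡13 → N
S(18): 3·18+20=74≡22 → W
M(12): 3·12+20=56≡4 → E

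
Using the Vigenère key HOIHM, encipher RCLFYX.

YQTMKE

Repeat the key across the message: HOIHMH
R(17)+H(7): 24 → Y
C(2)+O(14): 16 → Q
L(11)+I(8): 19 → T
F(5)+H(7): 12 → M
Y(24)+M(12): 36≡10 → K
X(23)+H(7): 30≡4 → E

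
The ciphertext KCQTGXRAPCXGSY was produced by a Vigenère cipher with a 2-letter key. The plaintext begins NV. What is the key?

Subtract each crib letter from the matching ciphertext letter (mod 26):
K(10)−N(13)=-3≡23 → X
C(2)−V(21)=-19≡7 → H

XH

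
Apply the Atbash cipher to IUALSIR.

RFZOHRI

I(8) → R(17)
U(20) → F(5)
A(0) → Z(25)
L(11) → O(14)
S(18) → H(7)
I(8) → R(17)
R(17) → I(8)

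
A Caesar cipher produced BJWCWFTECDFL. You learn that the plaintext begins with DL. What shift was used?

24

From the crib: B(1)−D(3)=-2≡24, so the shift is 24.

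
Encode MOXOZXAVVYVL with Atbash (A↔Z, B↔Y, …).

NLCLACZEEBEO

M(12) → N(13)
O(14) → L(11)
X(23) → C(2)
O(14) → L(11)
Z(25) → A(0)
X(23) → C(2)
A(0) → Z(25)
V(21) → E(4)
V(21) → E(4)
Y(24) → B(1)
V(21) → E(4)
L(11) → O(14)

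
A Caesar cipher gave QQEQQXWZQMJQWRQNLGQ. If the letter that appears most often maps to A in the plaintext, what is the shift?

The most frequent ciphertext letter is Q (appears 8 times).
Q is position 16; A is position 0.
Shift = 16.

16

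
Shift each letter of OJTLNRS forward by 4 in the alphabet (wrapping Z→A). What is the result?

O(14): 14+4=18 → S
J(9): 9+4=13 → N
T(19): 19+4=23 → X
L(11): 11+4=15 → P
N(13): 13+4=17 → R
R(17): 17+4=21 → V
S(18): 18+4=22 → W

SNXPRVW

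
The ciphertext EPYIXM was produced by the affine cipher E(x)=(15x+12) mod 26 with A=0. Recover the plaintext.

WVGYZA

The inverse of 15 mod 26 is 7, since 15·7=105≡1. Apply D(y)=7·(y−12) mod 26:
E(4): 7·(4−12)=-56≡22 → W
P(15): 7·(15−12)=21 → V
Y(24): 7·(24−12)=84≡6 → G
I(8): 7·(8−12)=-28≡24 → Y
X(23): 7·(23−12)=77≡25 → Z
M(12): 7·(12−12)=0 → A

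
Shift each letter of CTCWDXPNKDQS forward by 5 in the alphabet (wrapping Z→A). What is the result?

C(2): 2+5=7 → H
T(19): 19+5=24 → Y
C(2): 2+5=7 → H
W(22): 22+5=27≡1 → B
D(3): 3+5=8 → I
X(23): 23+5=28≡2 → C
P(15): 15+5=20 → U
N(13): 13+5=18 → S
K(10): 10+5=15 → P
D(3): 3+5=8 → I
Q(16): 16+5=21 → V
S(18): 18+5=23 → X

HYHBICUSPIVX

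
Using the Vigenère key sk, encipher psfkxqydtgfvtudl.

Repeat the key across the message: sksksksksksksksk
p(15)+s(18): 33≡7 → h
s(18)+k(10): 28≡2 → c
f(5)+s(18): 23 → x
k(10)+k(10): 20 → u
x(23)+s(18): 41≡15 → p
q(16)+k(10): 26≡0 → a
y(24)+s(18): 42≡16 → q
d(3)+k(10): 13 → n
t(19)+s(18): 37≡11 → l
g(6)+k(10): 16 → q
f(5)+s(18): 23 → x
v(21)+k(10): 31≡5 → f
t(19)+s(18): 37≡11 → l
u(20)+k(10): 30≡4 → e
d(3)+s(18): 21 → v
l(11)+k(10): 21 → v

hcxupaqnlqxflevv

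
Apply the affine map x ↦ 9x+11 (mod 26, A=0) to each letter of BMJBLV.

B(1): 9·1+11=20 → U
M(12): 9·12+11=119≡15 → P
J(9): 9·9+11=92≡14 → O
B(1): 9·1+11=20 → U
L(11): 9·11+11=110≡6 → G
V(21): 9·21+11=200≡18 → S

UPOUGS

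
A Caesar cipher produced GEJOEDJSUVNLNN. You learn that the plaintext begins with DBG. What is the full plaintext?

DBGLBAGPRSKIKK

From the crib: G(6)−D(3)=3, so the shift is 3.
Subtract 3 from each ciphertext letter:
G(6): 6−3=3 → D
E(4): 4−3=1 → B
J(9): 9−3=6 → G
O(14): 14−3=11 → L
E(4): 4−3=1 → B
D(3): 3−3=0 → A
J(9): 9−3=6 → G
S(18): 18−3=15 → P
U(20): 20−3=17 → R
V(21): 21−3=18 → S
N(13): 13−3=10 → K
L(11): 11−3=8 → I
N(13): 13−3=10 → K
N(13): 13−3=10 → K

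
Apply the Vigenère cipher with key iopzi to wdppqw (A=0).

Repeat the key across the message: iopzii
w(22)+i(8): 30≡4 → e
d(3)+o(14): 17 → r
p(15)+p(15): 30≡4 → e
p(15)+z(25): 40≡14 → o
q(16)+i(8): 24 → y
w(22)+i(8): 30≡4 → e

ereoye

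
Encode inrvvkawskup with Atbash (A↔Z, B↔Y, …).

rmieepzdhpfk

i(8) → r(17)
n(13) → m(12)
r(17) → i(8)
v(21) → e(4)
v(21) → e(4)
k(10) → p(15)
a(0) → z(25)
w(22) → d(3)
s(18) → h(7)
k(10) → p(15)
u(20) → f(5)
p(15) → k(10)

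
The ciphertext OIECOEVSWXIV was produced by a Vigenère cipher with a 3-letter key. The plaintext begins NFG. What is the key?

Subtract each crib letter from the matching ciphertext letter (mod 26):
O(14)−N(13)=1 → B
I(8)−F(5)=3 → D
E(4)−G(6)=-2≡24 → Y

BDY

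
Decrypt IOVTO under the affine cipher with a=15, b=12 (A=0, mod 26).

The inverse of 15 mod 26 is 7, since 15·7=105≡1. Apply D(y)=7·(y−12) mod 26:
I(8): 7·(8−12)=-28≡24 → Y
O(14): 7·(14−12)=14 → O
V(21): 7·(21−12)=63≡11 → L
T(19): 7·(19−12)=49≡23 → X
O(14): 7·(14−12)=14 → O

YOLXO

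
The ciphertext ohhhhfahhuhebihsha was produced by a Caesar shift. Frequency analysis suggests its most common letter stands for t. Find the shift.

14

The most frequent ciphertext letter is h (appears 9 times).
h is position 7; t is position 19.
Shift = -12≡14.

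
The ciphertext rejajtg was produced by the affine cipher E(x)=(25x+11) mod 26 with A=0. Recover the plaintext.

uhclcsf

The inverse of 25 mod 26 is 25, since 25·25=625≡1. Apply D(y)=25·(y−11) mod 26:
r(17): 25·(17−11)=150≡20 → u
e(4): 25·(4−11)=-175≡7 → h
j(9): 25·(9−11)=-50≡2 → c
a(0): 25·(0−11)=-275≡11 → l
j(9): 25·(9−11)=-50≡2 → c
t(19): 25·(19−11)=200≡18 → s
g(6): 25·(6−11)=-125≡5 → f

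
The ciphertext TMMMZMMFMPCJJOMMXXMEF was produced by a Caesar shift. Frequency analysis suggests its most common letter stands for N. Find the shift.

25

The most frequent ciphertext letter is M (appears 9 times).
M is position 12; N is position 13.
Shift = -1≡25.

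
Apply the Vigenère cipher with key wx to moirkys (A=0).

Repeat the key across the message: wxwxwxw
m(12)+w(22): 34≡8 → i
o(14)+x(23): 37≡11 → l
i(8)+w(22): 30≡4 → e
r(17)+x(23): 40≡14 → o
k(10)+w(22): 32≡6 → g
y(24)+x(23): 47≡21 → v
s(18)+w(22): 40≡14 → o

ileogvo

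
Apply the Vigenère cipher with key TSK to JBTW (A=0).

CTDP

Repeat the key across the message: TSKT
J(9)+T(19): 28≡2 → C
B(1)+S(18): 19 → T
T(19)+K(10): 29≡3 → D
W(22)+T(19): 41≡15 → P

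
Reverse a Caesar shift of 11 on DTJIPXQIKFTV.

SIYXEMFXZUIK

D(3): 3−11=-8≡18 → S
T(19): 19−11=8 → I
J(9): 9−11=-2≡24 → Y
I(8): 8−11=-3≡23 → X
P(15): 15−11=4 → E
X(23): 23−11=12 → M
Q(16): 16−11=5 → F
I(8): 8−11=-3≡23 → X
K(10): 10−11=-1≡25 → Z
F(5): 5−11=-6≡20 → U
T(19): 19−11=8 → I
V(21): 21−11=10 → K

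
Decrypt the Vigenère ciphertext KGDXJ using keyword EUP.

Repeat the key across the ciphertext: EUPEU
K(10)−E(4): 6 → G
G(6)−U(20): -14≡12 → M
D(3)−P(15): -12≡14 → O
X(23)−E(4): 19 → T
J(9)−U(20): -11≡15 → P

GMOTP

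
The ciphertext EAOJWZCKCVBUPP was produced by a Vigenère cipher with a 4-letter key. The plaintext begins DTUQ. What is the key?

BHUT

Subtract each crib letter from the matching ciphertext letter (mod 26):
E(4)−D(3)=1 → B
A(0)−T(19)=-19≡7 → H
O(14)−U(20)=-6≡20 → U
J(9)−Q(16)=-7≡19 → T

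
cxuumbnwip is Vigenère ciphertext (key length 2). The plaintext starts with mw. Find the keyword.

Subtract each crib letter from the matching ciphertext letter (mod 26):
c(2)−m(12)=-10≡16 → q
x(23)−w(22)=1 → b

qb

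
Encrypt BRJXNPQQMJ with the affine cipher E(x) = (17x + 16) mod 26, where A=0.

B(1): 17·1+16=33≡7 → H
R(17): 17·17+16=305≡19 → T
J(9): 17·9+16=169≡13 → N
X(23): 17·23+16=407≡17 → R
N(13): 17·13+16=237≡3 → D
P(15): 17·15+16=271≡11 → L
Q(16): 17·16+16=288≡2 → C
Q(16): 17·16+16=288≡2 → C
M(12): 17·12+16=220≡12 → M
J(9): 17·9+16=169≡13 → N

HTNRDLCCMN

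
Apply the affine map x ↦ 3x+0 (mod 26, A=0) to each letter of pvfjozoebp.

p(15): 3·15+0=45≡19 → t
v(21): 3·21+0=63≡11 → l
f(5): 3·5+0=15 → p
j(9): 3·9+0=27≡1 → b
o(14): 3·14+0=42≡16 → q
z(25): 3·25+0=75≡23 → x
o(14): 3·14+0=42≡16 → q
e(4): 3·4+0=12 → m
b(1): 3·1+0=3 → d
p(15): 3·15+0=45≡19 → t

tlpbqxqmdt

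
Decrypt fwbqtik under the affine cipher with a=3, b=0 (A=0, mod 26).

The inverse of 3 mod 26 is 9, since 3·9=27≡1. Apply D(y)=9·(y−0) mod 26:
f(5): 9·(5−0)=45≡19 → t
w(22): 9·(22−0)=198≡16 → q
b(1): 9·(1−0)=9 → j
q(16): 9·(16−0)=144≡14 → o
t(19): 9·(19−0)=171≡15 → p
i(8): 9·(8−0)=72≡20 → u
k(10): 9·(10−0)=90≡12 → m

tqjopum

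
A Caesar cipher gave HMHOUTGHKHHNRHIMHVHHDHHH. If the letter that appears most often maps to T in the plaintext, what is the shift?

14

The most frequent ciphertext letter is H (appears 12 times).
H is position 7; T is position 19.
Shift = -12≡14.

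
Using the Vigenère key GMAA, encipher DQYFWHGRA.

JCYFCTGRG

Repeat the key across the message: GMAAGMAAG
D(3)+G(6): 9 → J
Q(16)+M(12): 28≡2 → C
Y(24)+A(0): 24 → Y
F(5)+A(0): 5 → F
W(22)+G(6): 28≡2 → C
H(7)+M(12): 19 → T
G(6)+A(0): 6 → G
R(17)+A(0): 17 → R
A(0)+G(6): 6 → G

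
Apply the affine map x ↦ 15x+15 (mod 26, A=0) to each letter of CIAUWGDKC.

C(2): 15·2+15=45≡19 → T
I(8): 15·8+15=135≡5 → F
A(0): 15·0+15=15 → P
U(20): 15·20+15=315≡3 → D
W(22): 15·22+15=345≡7 → H
G(6): 15·6+15=105≡1 → B
D(3): 15·3+15=60≡8 → I
K(10): 15·10+15=165≡9 → J
C(2): 15·2+15=45≡19 → T

TFPDHBIJT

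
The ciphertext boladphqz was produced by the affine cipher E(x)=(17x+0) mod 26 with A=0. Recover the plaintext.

xktarhfed

The inverse of 17 mod 26 is 23, since 17·23=391≡1. Apply D(y)=23·(y−0) mod 26:
b(1): 23·(1−0)=23 → x
o(14): 23·(14−0)=322≡10 → k
l(11): 23·(11−0)=253≡19 → t
a(0): 23·(0−0)=0 → a
d(3): 23·(3−0)=69≡17 → r
p(15): 23·(15−0)=345≡7 → h
h(7): 23·(7−0)=161≡5 → f
q(16): 23·(16−0)=368≡4 → e
z(25): 23·(25−0)=575≡3 → d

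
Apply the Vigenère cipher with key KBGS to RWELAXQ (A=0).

BXKDKYW

Repeat the key across the message: KBGSKBG
R(17)+K(10): 27≡1 → B
W(22)+B(1): 23 → X
E(4)+G(6): 10 → K
L(11)+S(18): 29≡3 → D
A(0)+K(10): 10 → K
X(23)+B(1): 24 → Y
Q(16)+G(6): 22 → W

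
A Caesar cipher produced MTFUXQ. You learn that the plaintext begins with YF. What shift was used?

From the crib: M(12)−Y(24)=-12≡14, so the shift is 14.

14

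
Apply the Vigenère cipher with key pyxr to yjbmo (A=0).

Repeat the key across the message: pyxrp
y(24)+p(15): 39≡13 → n
j(9)+y(24): 33≡7 → h
b(1)+x(23): 24 → y
m(12)+r(17): 29≡3 → d
o(14)+p(15): 29≡3 → d

nhydd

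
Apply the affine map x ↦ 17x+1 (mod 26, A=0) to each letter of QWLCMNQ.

NLGJXON

Q(16): 17·16+1=273≡13 → N
W(22): 17·22+1=375≡11 → L
L(11): 17·11+1=188≡6 → G
C(2): 17·2+1=35≡9 → J
M(12): 17·12+1=205≡23 → X
N(13): 17·13+1=222≡14 → O
Q(16): 17·16+1=273≡13 → N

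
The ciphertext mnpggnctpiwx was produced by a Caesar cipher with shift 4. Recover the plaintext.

m(12): 12−4=8 → i
n(13): 13−4=9 → j
p(15): 15−4=11 → l
g(6): 6−4=2 → c
g(6): 6−4=2 → c
n(13): 13−4=9 → j
c(2): 2−4=-2≡24 → y
t(19): 19−4=15 → p
p(15): 15−4=11 → l
i(8): 8−4=4 → e
w(22): 22−4=18 → s
x(23): 23−4=19 → t

ijlccjyplest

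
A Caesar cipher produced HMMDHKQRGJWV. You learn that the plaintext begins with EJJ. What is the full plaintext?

EJJAEHNODGTS

From the crib: H(7)−E(4)=3, so the shift is 3.
Subtract 3 from each ciphertext letter:
H(7): 7−3=4 → E
M(12): 12−3=9 → J
M(12): 12−3=9 → J
D(3): 3−3=0 → A
H(7): 7−3=4 → E
K(10): 10−3=7 → H
Q(16): 16−3=13 → N
R(17): 17−3=14 → O
G(6): 6−3=3 → D
J(9): 9−3=6 → G
W(22): 22−3=19 → T
V(21): 21−3=18 → S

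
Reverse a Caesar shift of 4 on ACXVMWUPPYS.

WYTRISQLLUO

A(0): 0−4=-4≡22 → W
C(2): 2−4=-2≡24 → Y
X(23): 23−4=19 → T
V(21): 21−4=17 → R
M(12): 12−4=8 → I
W(22): 22−4=18 → S
U(20): 20−4=16 → Q
P(15): 15−4=11 → L
P(15): 15−4=11 → L
Y(24): 24−4=20 → U
S(18): 18−4=14 → O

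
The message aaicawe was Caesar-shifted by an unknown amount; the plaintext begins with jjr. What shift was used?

From the crib: a(0)−j(9)=-9≡17, so the shift is 17.

17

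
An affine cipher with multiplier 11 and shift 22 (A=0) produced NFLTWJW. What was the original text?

LPZVANA

The inverse of 11 mod 26 is 19, since 11·19=209≡1. Apply D(y)=19·(y−22) mod 26:
N(13): 19·(13−22)=-171≡11 → L
F(5): 19·(5−22)=-323≡15 → P
L(11): 19·(11−22)=-209≡25 → Z
T(19): 19·(19−22)=-57≡21 → V
W(22): 19·(22−22)=0 → A
J(9): 19·(9−22)=-247≡13 → N
W(22): 19·(22−22)=0 → A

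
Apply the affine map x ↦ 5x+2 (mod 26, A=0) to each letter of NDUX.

N(13): 5·13+2=67≡15 → P
D(3): 5·3+2=17 → R
U(20): 5·20+2=102≡24 → Y
X(23): 5·23+2=117≡13 → N

PRYN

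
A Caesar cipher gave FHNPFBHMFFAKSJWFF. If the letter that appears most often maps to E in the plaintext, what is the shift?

The most frequent ciphertext letter is F (appears 6 times).
F is position 5; E is position 4.
Shift = 1.

1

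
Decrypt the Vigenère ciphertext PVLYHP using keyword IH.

Repeat the key across the ciphertext: IHIHIH
P(15)−I(8): 7 → H
V(21)−H(7): 14 → O
L(11)−I(8): 3 → D
Y(24)−H(7): 17 → R
H(7)−I(8): -1≡25 → Z
P(15)−H(7): 8 → I

HODRZI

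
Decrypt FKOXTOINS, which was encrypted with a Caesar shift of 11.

UZDMIDXCH

F(5): 5−11=-6≡20 → U
K(10): 10−11=-1≡25 → Z
O(14): 14−11=3 → D
X(23): 23−11=12 → M
T(19): 19−11=8 → I
O(14): 14−11=3 → D
I(8): 8−11=-3≡23 → X
N(13): 13−11=2 → C
S(18): 18−11=7 → H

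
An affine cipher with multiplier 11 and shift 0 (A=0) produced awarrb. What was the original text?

The inverse of 11 mod 26 is 19, since 11·19=209≡1. Apply D(y)=19·(y−0) mod 26:
a(0): 19·(0−0)=0 → a
w(22): 19·(22−0)=418≡2 → c
a(0): 19·(0−0)=0 → a
r(17): 19·(17−0)=323≡11 → l
r(17): 19·(17−0)=323≡11 → l
b(1): 19·(1−0)=19 → t

acallt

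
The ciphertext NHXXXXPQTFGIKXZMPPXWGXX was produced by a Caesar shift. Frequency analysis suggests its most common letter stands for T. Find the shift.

The most frequent ciphertext letter is X (appears 8 times).
X is position 23; T is position 19.
Shift = 4.

4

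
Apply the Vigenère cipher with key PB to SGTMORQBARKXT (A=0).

Repeat the key across the message: PBPBPBPBPBPBP
S(18)+P(15): 33≡7 → H
G(6)+B(1): 7 → H
T(19)+P(15): 34≡8 → I
M(12)+B(1): 13 → N
O(14)+P(15): 29≡3 → D
R(17)+B(1): 18 → S
Q(16)+P(15): 31≡5 → F
B(1)+B(1): 2 → C
A(0)+P(15): 15 → P
R(17)+B(1): 18 → S
K(10)+P(15): 25 → Z
X(23)+B(1): 24 → Y
T(19)+P(15): 34≡8 → I

HHINDSFCPSZYI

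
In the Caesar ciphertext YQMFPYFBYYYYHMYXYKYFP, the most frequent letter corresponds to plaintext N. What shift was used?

The most frequent ciphertext letter is Y (appears 9 times).
Y is position 24; N is position 13.
Shift = 11.

11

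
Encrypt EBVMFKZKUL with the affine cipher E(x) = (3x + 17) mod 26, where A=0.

E(4): 3·4+17=29≡3 → D
B(1): 3·1+17=20 → U
V(21): 3·21+17=80≡2 → C
M(12): 3·12+17=53≡1 → B
F(5): 3·5+17=32≡6 → G
K(10): 3·10+17=47≡21 → V
Z(25): 3·25+17=92≡14 → O
K(10): 3·10+17=47≡21 → V
U(20): 3·20+17=77≡25 → Z
L(11): 3·11+17=50≡24 → Y

DUCBGVOVZY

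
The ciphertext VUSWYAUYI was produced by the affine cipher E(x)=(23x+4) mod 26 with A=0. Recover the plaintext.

The inverse of 23 mod 26 is 17, since 23·17=391≡1. Apply D(y)=17·(y−4) mod 26:
V(21): 17·(21−4)=289≡3 → D
U(20): 17·(20−4)=272≡12 → M
S(18): 17·(18−4)=238≡4 → E
W(22): 17·(22−4)=306≡20 → U
Y(24): 17·(24−4)=340≡2 → C
A(0): 17·(0−4)=-68≡10 → K
U(20): 17·(20−4)=272≡12 → M
Y(24): 17·(24−4)=340≡2 → C
I(8): 17·(8−4)=68≡16 → Q

DMEUCKMCQ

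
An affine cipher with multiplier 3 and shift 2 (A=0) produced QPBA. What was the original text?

WNRI

The inverse of 3 mod 26 is 9, since 3·9=27≡1. Apply D(y)=9·(y−2) mod 26:
Q(16): 9·(16−2)=126≡22 → W
P(15): 9·(15−2)=117≡13 → N
B(1): 9·(1−2)=-9≡17 → R
A(0): 9·(0−2)=-18≡8 → I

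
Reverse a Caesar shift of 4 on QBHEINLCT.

MXDAEJHYP

Q(16): 16−4=12 → M
B(1): 1−4=-3≡23 → X
H(7): 7−4=3 → D
E(4): 4−4=0 → A
I(8): 8−4=4 → E
N(13): 13−4=9 → J
L(11): 11−4=7 → H
C(2): 2−4=-2≡24 → Y
T(19): 19−4=15 → P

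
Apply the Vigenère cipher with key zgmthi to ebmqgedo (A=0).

Repeat the key across the message: zgmthizg
e(4)+z(25): 29≡3 → d
b(1)+g(6): 7 → h
m(12)+m(12): 24 → y
q(16)+t(19): 35≡9 → j
g(6)+h(7): 13 → n
e(4)+i(8): 12 → m
d(3)+z(25): 28≡2 → c
o(14)+g(6): 20 → u

dhyjnmcu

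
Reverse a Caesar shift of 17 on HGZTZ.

H(7): 7−17=-10≡16 → Q
G(6): 6−17=-11≡15 → P
Z(25): 25−17=8 → I
T(19): 19−17=2 → C
Z(25): 25−17=8 → I

QPICI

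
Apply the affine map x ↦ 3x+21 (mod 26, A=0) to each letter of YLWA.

Y(24): 3·24+21=93≡15 → P
L(11): 3·11+21=54≡2 → C
W(22): 3·22+21=87≡9 → J
A(0): 3·0+21=21 → V

PCJV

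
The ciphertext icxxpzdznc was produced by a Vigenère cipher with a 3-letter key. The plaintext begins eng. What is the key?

epr

Subtract each crib letter from the matching ciphertext letter (mod 26):
i(8)−e(4)=4 → e
c(2)−n(13)=-11≡15 → p
x(23)−g(6)=17 → r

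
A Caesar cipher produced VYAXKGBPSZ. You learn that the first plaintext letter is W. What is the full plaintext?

From the crib: V(21)−W(22)=-1≡25, so the shift is 25.
Subtract 25 from each ciphertext letter:
V(21): 21−25=-4≡22 → W
Y(24): 24−25=-1≡25 → Z
A(0): 0−25=-25≡1 → B
X(23): 23−25=-2≡24 → Y
K(10): 10−25=-15≡11 → L
G(6): 6−25=-19≡7 → H
B(1): 1−25=-24≡2 → C
P(15): 15−25=-10≡16 → Q
S(18): 18−25=-7≡19 → T
Z(25): 25−25=0 → A

WZBYLHCQTA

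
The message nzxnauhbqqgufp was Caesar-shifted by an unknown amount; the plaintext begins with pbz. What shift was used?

24

From the crib: n(13)−p(15)=-2≡24, so the shift is 24.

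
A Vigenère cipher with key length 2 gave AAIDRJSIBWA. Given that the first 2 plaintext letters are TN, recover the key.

HN

Subtract each crib letter from the matching ciphertext letter (mod 26):
A(0)−T(19)=-19≡7 → H
A(0)−N(13)=-13≡13 → N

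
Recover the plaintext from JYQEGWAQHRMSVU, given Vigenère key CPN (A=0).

HJDCRJYBUPXFTF

Repeat the key across the ciphertext: CPNCPNCPNCPNCP
J(9)−C(2): 7 → H
Y(24)−P(15): 9 → J
Q(16)−N(13): 3 → D
E(4)−C(2): 2 → C
G(6)−P(15): -9≡17 → R
W(22)−N(13): 9 → J
A(0)−C(2): -2≡24 → Y
Q(16)−P(15): 1 → B
H(7)−N(13): -6≡20 → U
R(17)−C(2): 15 → P
M(12)−P(15): -3≡23 → X
S(18)−N(13): 5 → F
V(21)−C(2): 19 → T
U(20)−P(15): 5 → F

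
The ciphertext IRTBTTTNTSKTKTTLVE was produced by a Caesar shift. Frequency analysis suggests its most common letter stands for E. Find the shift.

15

The most frequent ciphertext letter is T (appears 8 times).
T is position 19; E is position 4.
Shift = 15.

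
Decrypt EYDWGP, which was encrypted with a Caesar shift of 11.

E(4): 4−11=-7≡19 → T
Y(24): 24−11=13 → N
D(3): 3−11=-8≡18 → S
W(22): 22−11=11 → L
G(6): 6−11=-5≡21 → V
P(15): 15−11=4 → E

TNSLVE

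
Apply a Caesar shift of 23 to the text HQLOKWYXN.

H(7): 7+23=30≡4 → E
Q(16): 16+23=39≡13 → N
L(11): 11+23=34≡8 → I
O(14): 14+23=37≡11 → L
K(10): 10+23=33≡7 → H
W(22): 22+23=45≡19 → T
Y(24): 24+23=47≡21 → V
X(23): 23+23=46≡20 → U
N(13): 13+23=36≡10 → K

ENILHTVUK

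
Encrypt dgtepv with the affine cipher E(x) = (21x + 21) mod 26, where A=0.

d(3): 21·3+21=84≡6 → g
g(6): 21·6+21=147≡17 → r
t(19): 21·19+21=420≡4 → e
e(4): 21·4+21=105≡1 → b
p(15): 21·15+21=336≡24 → y
v(21): 21·21+21=462≡20 → u

grebyu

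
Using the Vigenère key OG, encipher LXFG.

Repeat the key across the message: OGOG
L(11)+O(14): 25 → Z
X(23)+G(6): 29≡3 → D
F(5)+O(14): 19 → T
G(6)+G(6): 12 → M

ZDTM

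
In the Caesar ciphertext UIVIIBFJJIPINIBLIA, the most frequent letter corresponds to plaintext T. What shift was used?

The most frequent ciphertext letter is I (appears 7 times).
I is position 8; T is position 19.
Shift = -11≡15.

15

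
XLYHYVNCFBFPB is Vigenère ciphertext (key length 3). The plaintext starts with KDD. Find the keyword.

Subtract each crib letter from the matching ciphertext letter (mod 26):
X(23)−K(10)=13 → N
L(11)−D(3)=8 → I
Y(24)−D(3)=21 → V

NIV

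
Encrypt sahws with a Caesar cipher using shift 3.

vdkzv

s(18): 18+3=21 → v
a(0): 0+3=3 → d
h(7): 7+3=10 → k
w(22): 22+3=25 → z
s(18): 18+3=21 → v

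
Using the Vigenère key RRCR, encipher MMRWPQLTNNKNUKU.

DDTNGHNKEEMELBW

Repeat the key across the message: RRCRRRCRRRCRRRC
M(12)+R(17): 29≡3 → D
M(12)+R(17): 29≡3 → D
R(17)+C(2): 19 → T
W(22)+R(17): 39≡13 → N
P(15)+R(17): 32≡6 → G
Q(16)+R(17): 33≡7 → H
L(11)+C(2): 13 → N
T(19)+R(17): 36≡10 → K
N(13)+R(17): 30≡4 → E
N(13)+R(17): 30≡4 → E
K(10)+C(2): 12 → M
N(13)+R(17): 30≡4 → E
U(20)+R(17): 37≡11 → L
K(10)+R(17): 27≡1 → B
U(20)+C(2): 22 → W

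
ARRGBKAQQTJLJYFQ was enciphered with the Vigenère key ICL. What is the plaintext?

SPGYZZSOFLHABWUI

Repeat the key across the ciphertext: ICLICLICLICLICLI
A(0)−I(8): -8≡18 → S
R(17)−C(2): 15 → P
R(17)−L(11): 6 → G
G(6)−I(8): -2≡24 → Y
B(1)−C(2): -1≡25 → Z
K(10)−L(11): -1≡25 → Z
A(0)−I(8): -8≡18 → S
Q(16)−C(2): 14 → O
Q(16)−L(11): 5 → F
T(19)−I(8): 11 → L
J(9)−C(2): 7 → H
L(11)−L(11): 0 → A
J(9)−I(8): 1 → B
Y(24)−C(2): 22 → W
F(5)−L(11): -6≡20 → U
Q(16)−I(8): 8 → I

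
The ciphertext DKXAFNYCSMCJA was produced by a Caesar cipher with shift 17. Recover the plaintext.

D(3): 3−17=-14≡12 → M
K(10): 10−17=-7≡19 → T
X(23): 23−17=6 → G
A(0): 0−17=-17≡9 → J
F(5): 5−17=-12≡14 → O
N(13): 13−17=-4≡22 → W
Y(24): 24−17=7 → H
C(2): 2−17=-15≡11 → L
S(18): 18−17=1 → B
M(12): 12−17=-5≡21 → V
C(2): 2−17=-15≡11 → L
J(9): 9−17=-8≡18 → S
A(0): 0−17=-17≡9 → J

MTGJOWHLBVLSJ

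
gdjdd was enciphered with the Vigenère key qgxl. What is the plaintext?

Repeat the key across the ciphertext: qgxlq
g(6)−q(16): -10≡16 → q
d(3)−g(6): -3≡23 → x
j(9)−x(23): -14≡12 → m
d(3)−l(11): -8≡18 → s
d(3)−q(16): -13≡13 → n

qxmsn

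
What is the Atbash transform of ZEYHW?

Z(25) → A(0)
E(4) → V(21)
Y(24) → B(1)
H(7) → S(18)
W(22) → D(3)

AVBSD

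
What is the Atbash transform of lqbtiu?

ojygrf

l(11) → o(14)
q(16) → j(9)
b(1) → y(24)
t(19) → g(6)
i(8) → r(17)
u(20) → f(5)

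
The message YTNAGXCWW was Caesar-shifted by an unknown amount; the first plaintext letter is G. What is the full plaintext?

From the crib: Y(24)−G(6)=18, so the shift is 18.
Subtract 18 from each ciphertext letter:
Y(24): 24−18=6 → G
T(19): 19−18=1 → B
N(13): 13−18=-5≡21 → V
A(0): 0−18=-18≡8 → I
G(6): 6−18=-12≡14 → O
X(23): 23−18=5 → F
C(2): 2−18=-16≡10 → K
W(22): 22−18=4 → E
W(22): 22−18=4 → E

GBVIOFKEE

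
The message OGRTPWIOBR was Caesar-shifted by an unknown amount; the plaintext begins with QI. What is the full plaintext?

QITVRYKQDT

From the crib: O(14)−Q(16)=-2≡24, so the shift is 24.
Subtract 24 from each ciphertext letter:
O(14): 14−24=-10≡16 → Q
G(6): 6−24=-18≡8 → I
R(17): 17−24=-7≡19 → T
T(19): 19−24=-5≡21 → V
P(15): 15−24=-9≡17 → R
W(22): 22−24=-2≡24 → Y
I(8): 8−24=-16≡10 → K
O(14): 14−24=-10≡16 → Q
B(1): 1−24=-23≡3 → D
R(17): 17−24=-7≡19 → T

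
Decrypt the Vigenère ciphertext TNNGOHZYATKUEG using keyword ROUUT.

Repeat the key across the ciphertext: ROUUTROUUTROUU
T(19)−R(17): 2 → C
N(13)−O(14): -1≡25 → Z
N(13)−U(20): -7≡19 → T
G(6)−U(20): -14≡12 → M
O(14)−T(19): -5≡21 → V
H(7)−R(17): -10≡16 → Q
Z(25)−O(14): 11 → L
Y(24)−U(20): 4 → E
A(0)−U(20): -20≡6 → G
T(19)−T(19): 0 → A
K(10)−R(17): -7≡19 → T
U(20)−O(14): 6 → G
E(4)−U(20): -16≡10 → K
G(6)−U(20): -14≡12 → M

CZTMVQLEGATGKM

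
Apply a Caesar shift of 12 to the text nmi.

n(13): 13+12=25 → z
m(12): 12+12=24 → y
i(8): 8+12=20 → u

zyu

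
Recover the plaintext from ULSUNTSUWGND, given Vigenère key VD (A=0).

ZIXRSQXRBDSA

Repeat the key across the ciphertext: VDVDVDVDVDVD
U(20)−V(21): -1≡25 → Z
L(11)−D(3): 8 → I
S(18)−V(21): -3≡23 → X
U(20)−D(3): 17 → R
N(13)−V(21): -8≡18 → S
T(19)−D(3): 16 → Q
S(18)−V(21): -3≡23 → X
U(20)−D(3): 17 → R
W(22)−V(21): 1 → B
G(6)−D(3): 3 → D
N(13)−V(21): -8≡18 → S
D(3)−D(3): 0 → A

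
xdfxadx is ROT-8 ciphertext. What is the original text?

x(23): 23−8=15 → p
d(3): 3−8=-5≡21 → v
f(5): 5−8=-3≡23 → x
x(23): 23−8=15 → p
a(0): 0−8=-8≡18 → s
d(3): 3−8=-5≡21 → v
x(23): 23−8=15 → p

pvxpsvp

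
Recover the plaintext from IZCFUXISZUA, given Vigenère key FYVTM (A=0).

DBHMISKXGIV

Repeat the key across the ciphertext: FYVTMFYVTMF
I(8)−F(5): 3 → D
Z(25)−Y(24): 1 → B
C(2)−V(21): -19≡7 → H
F(5)−T(19): -14≡12 → M
U(20)−M(12): 8 → I
X(23)−F(5): 18 → S
I(8)−Y(24): -16≡10 → K
S(18)−V(21): -3≡23 → X
Z(25)−T(19): 6 → G
U(20)−M(12): 8 → I
A(0)−F(5): -5≡21 → V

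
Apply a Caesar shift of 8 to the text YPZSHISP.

Y(24): 24+8=32≡6 → G
P(15): 15+8=23 → X
Z(25): 25+8=33≡7 → H
S(18): 18+8=26≡0 → A
H(7): 7+8=15 → P
I(8): 8+8=16 → Q
S(18): 18+8=26≡0 → A
P(15): 15+8=23 → X

GXHAPQAX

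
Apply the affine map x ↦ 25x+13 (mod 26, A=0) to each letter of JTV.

EUS

J(9): 25·9+13=238≡4 → E
T(19): 25·19+13=488≡20 → U
V(21): 25·21+13=538≡18 → S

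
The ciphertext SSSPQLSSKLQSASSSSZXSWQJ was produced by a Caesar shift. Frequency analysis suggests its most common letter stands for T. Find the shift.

The most frequent ciphertext letter is S (appears 11 times).
S is position 18; T is position 19.
Shift = -1≡25.

25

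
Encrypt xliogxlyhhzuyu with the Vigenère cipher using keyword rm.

oxzaxjckytqgpg

Repeat the key across the message: rmrmrmrmrmrmrm
x(23)+r(17): 40≡14 → o
l(11)+m(12): 23 → x
i(8)+r(17): 25 → z
o(14)+m(12): 26≡0 → a
g(6)+r(17): 23 → x
x(23)+m(12): 35≡9 → j
l(11)+r(17): 28≡2 → c
y(24)+m(12): 36≡10 → k
h(7)+r(17): 24 → y
h(7)+m(12): 19 → t
z(25)+r(17): 42≡16 → q
u(20)+m(12): 32≡6 → g
y(24)+r(17): 41≡15 → p
u(20)+m(12): 32≡6 → g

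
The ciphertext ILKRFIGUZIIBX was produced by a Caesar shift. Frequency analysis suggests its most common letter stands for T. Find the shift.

15

The most frequent ciphertext letter is I (appears 4 times).
I is position 8; T is position 19.
Shift = -11≡15.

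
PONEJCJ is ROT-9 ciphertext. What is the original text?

P(15): 15−9=6 → G
O(14): 14−9=5 → F
N(13): 13−9=4 → E
E(4): 4−9=-5≡21 → V
J(9): 9−9=0 → A
C(2): 2−9=-7≡19 → T
J(9): 9−9=0 → A

GFEVATA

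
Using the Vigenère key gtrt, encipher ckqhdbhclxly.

Repeat the key across the message: gtrtgtrtgtrt
c(2)+g(6): 8 → i
k(10)+t(19): 29≡3 → d
q(16)+r(17): 33≡7 → h
h(7)+t(19): 26≡0 → a
d(3)+g(6): 9 → j
b(1)+t(19): 20 → u
h(7)+r(17): 24 → y
c(2)+t(19): 21 → v
l(11)+g(6): 17 → r
x(23)+t(19): 42≡16 → q
l(11)+r(17): 28≡2 → c
y(24)+t(19): 43≡17 → r

idhajuyvrqcr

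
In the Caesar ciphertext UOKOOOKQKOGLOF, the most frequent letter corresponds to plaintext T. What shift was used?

21

The most frequent ciphertext letter is O (appears 6 times).
O is position 14; T is position 19.
Shift = -5≡21.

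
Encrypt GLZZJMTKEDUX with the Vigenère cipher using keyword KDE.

QODJMQDNINXB

Repeat the key across the message: KDEKDEKDEKDE
G(6)+K(10): 16 → Q
L(11)+D(3): 14 → O
Z(25)+E(4): 29≡3 → D
Z(25)+K(10): 35≡9 → J
J(9)+D(3): 12 → M
M(12)+E(4): 16 → Q
T(19)+K(10): 29≡3 → D
K(10)+D(3): 13 → N
E(4)+E(4): 8 → I
D(3)+K(10): 13 → N
U(20)+D(3): 23 → X
X(23)+E(4): 27≡1 → B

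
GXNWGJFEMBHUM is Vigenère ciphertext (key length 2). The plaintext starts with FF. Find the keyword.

Subtract each crib letter from the matching ciphertext letter (mod 26):
G(6)−F(5)=1 → B
X(23)−F(5)=18 → S

BS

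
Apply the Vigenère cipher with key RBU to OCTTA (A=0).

FDNKB

Repeat the key across the message: RBURB
O(14)+R(17): 31≡5 → F
C(2)+B(1): 3 → D
T(19)+U(20): 39≡13 → N
T(19)+R(17): 36≡10 → K
A(0)+B(1): 1 → B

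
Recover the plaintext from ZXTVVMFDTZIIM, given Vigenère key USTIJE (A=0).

Repeat the key across the ciphertext: USTIJEUSTIJEU
Z(25)−U(20): 5 → F
X(23)−S(18): 5 → F
T(19)−T(19): 0 → A
V(21)−I(8): 13 → N
V(21)−J(9): 12 → M
M(12)−E(4): 8 → I
F(5)−U(20): -15≡11 → L
D(3)−S(18): -15≡11 → L
T(19)−T(19): 0 → A
Z(25)−I(8): 17 → R
I(8)−J(9): -1≡25 → Z
I(8)−E(4): 4 → E
M(12)−U(20): -8≡18 → S

FFANMILLARZES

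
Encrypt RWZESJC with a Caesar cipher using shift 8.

ZEHMARK

R(17): 17+8=25 → Z
W(22): 22+8=30≡4 → E
Z(25): 25+8=33≡7 → H
E(4): 4+8=12 → M
S(18): 18+8=26≡0 → A
J(9): 9+8=17 → R
C(2): 2+8=10 → K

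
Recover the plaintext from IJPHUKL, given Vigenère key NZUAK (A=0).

Repeat the key across the ciphertext: NZUAKNZ
I(8)−N(13): -5≡21 → V
J(9)−Z(25): -16≡10 → K
P(15)−U(20): -5≡21 → V
H(7)−A(0): 7 → H
U(20)−K(10): 10 → K
K(10)−N(13): -3≡23 → X
L(11)−Z(25): -14≡12 → M

VKVHKXM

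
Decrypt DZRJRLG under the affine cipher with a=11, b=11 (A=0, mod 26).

EGKOKAJ

The inverse of 11 mod 26 is 19, since 11·19=209≡1. Apply D(y)=19·(y−11) mod 26:
D(3): 19·(3−11)=-152≡4 → E
Z(25): 19·(25−11)=266≡6 → G
R(17): 19·(17−11)=114≡10 → K
J(9): 19·(9−11)=-38≡14 → O
R(17): 19·(17−11)=114≡10 → K
L(11): 19·(11−11)=0 → A
G(6): 19·(6−11)=-95≡9 → J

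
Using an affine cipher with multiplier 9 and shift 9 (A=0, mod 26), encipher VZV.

QAQ

V(21): 9·21+9=198≡16 → Q
Z(25): 9·25+9=234≡0 → A
V(21): 9·21+9=198≡16 → Q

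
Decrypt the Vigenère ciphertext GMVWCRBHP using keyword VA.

LMAWHRGHU

Repeat the key across the ciphertext: VAVAVAVAV
G(6)−V(21): -15≡11 → L
M(12)−A(0): 12 → M
V(21)−V(21): 0 → A
W(22)−A(0): 22 → W
C(2)−V(21): -19≡7 → H
R(17)−A(0): 17 → R
B(1)−V(21): -20≡6 → G
H(7)−A(0): 7 → H
P(15)−V(21): -6≡20 → U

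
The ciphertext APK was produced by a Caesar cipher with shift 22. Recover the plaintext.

ETO

A(0): 0−22=-22≡4 → E
P(15): 15−22=-7≡19 → T
K(10): 10−22=-12≡14 → O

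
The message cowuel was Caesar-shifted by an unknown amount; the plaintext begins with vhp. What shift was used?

7

From the crib: c(2)−v(21)=-19≡7, so the shift is 7.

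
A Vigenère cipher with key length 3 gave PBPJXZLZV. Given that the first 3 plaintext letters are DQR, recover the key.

MLY

Subtract each crib letter from the matching ciphertext letter (mod 26):
P(15)−D(3)=12 → M
B(1)−Q(16)=-15≡11 → L
P(15)−R(17)=-2≡24 → Y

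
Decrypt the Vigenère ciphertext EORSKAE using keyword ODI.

QLJEHSQ

Repeat the key across the ciphertext: ODIODIO
E(4)−O(14): -10≡16 → Q
O(14)−D(3): 11 → L
R(17)−I(8): 9 → J
S(18)−O(14): 4 → E
K(10)−D(3): 7 → H
A(0)−I(8): -8≡18 → S
E(4)−O(14): -10≡16 → Q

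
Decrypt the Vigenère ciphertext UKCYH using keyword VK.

Repeat the key across the ciphertext: VKVKV
U(20)−V(21): -1≡25 → Z
K(10)−K(10): 0 → A
C(2)−V(21): -19≡7 → H
Y(24)−K(10): 14 → O
H(7)−V(21): -14≡12 → M

ZAHOM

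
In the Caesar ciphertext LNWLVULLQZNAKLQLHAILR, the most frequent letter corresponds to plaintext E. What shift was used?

The most frequent ciphertext letter is L (appears 7 times).
L is position 11; E is position 4.
Shift = 7.

7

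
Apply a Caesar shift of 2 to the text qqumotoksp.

sswoqvqmur

q(16): 16+2=18 → s
q(16): 16+2=18 → s
u(20): 20+2=22 → w
m(12): 12+2=14 → o
o(14): 14+2=16 → q
t(19): 19+2=21 → v
o(14): 14+2=16 → q
k(10): 10+2=12 → m
s(18): 18+2=20 → u
p(15): 15+2=17 → r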